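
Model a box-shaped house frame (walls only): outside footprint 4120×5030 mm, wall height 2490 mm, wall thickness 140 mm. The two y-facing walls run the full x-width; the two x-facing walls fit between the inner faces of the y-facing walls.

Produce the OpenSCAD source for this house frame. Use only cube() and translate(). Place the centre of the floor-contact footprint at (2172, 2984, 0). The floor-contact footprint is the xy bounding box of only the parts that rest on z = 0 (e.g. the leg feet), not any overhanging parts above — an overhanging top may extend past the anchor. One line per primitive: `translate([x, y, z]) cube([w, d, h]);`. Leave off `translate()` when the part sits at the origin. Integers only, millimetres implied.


translate([112, 469, 0]) cube([4120, 140, 2490]);
translate([112, 5359, 0]) cube([4120, 140, 2490]);
translate([112, 609, 0]) cube([140, 4750, 2490]);
translate([4092, 609, 0]) cube([140, 4750, 2490]);


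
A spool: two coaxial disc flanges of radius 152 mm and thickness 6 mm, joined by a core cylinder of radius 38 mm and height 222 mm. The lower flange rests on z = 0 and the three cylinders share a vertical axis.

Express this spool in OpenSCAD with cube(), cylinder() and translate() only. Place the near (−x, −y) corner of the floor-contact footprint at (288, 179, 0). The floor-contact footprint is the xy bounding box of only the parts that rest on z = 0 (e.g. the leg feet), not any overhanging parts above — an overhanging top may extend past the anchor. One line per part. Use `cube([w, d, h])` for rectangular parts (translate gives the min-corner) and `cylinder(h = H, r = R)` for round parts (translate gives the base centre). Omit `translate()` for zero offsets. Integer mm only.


translate([440, 331, 0]) cylinder(h = 6, r = 152);
translate([440, 331, 6]) cylinder(h = 222, r = 38);
translate([440, 331, 228]) cylinder(h = 6, r = 152);


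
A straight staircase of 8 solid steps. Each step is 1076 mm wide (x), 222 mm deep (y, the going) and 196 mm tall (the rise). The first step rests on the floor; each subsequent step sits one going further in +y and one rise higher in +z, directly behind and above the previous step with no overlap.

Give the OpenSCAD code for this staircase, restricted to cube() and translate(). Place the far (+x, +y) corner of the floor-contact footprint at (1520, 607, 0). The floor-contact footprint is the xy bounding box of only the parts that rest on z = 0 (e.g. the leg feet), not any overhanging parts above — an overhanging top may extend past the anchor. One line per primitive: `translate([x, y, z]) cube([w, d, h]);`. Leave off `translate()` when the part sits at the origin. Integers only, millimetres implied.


translate([444, 385, 0]) cube([1076, 222, 196]);
translate([444, 607, 196]) cube([1076, 222, 196]);
translate([444, 829, 392]) cube([1076, 222, 196]);
translate([444, 1051, 588]) cube([1076, 222, 196]);
translate([444, 1273, 784]) cube([1076, 222, 196]);
translate([444, 1495, 980]) cube([1076, 222, 196]);
translate([444, 1717, 1176]) cube([1076, 222, 196]);
translate([444, 1939, 1372]) cube([1076, 222, 196]);


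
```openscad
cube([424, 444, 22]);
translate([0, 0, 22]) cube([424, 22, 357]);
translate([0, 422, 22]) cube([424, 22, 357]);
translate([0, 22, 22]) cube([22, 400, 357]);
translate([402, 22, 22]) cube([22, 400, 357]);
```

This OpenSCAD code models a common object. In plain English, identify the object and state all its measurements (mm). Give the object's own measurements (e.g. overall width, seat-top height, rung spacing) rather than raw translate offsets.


An open-topped rectangular box: outside dimensions 424×444×379 mm, with a uniform wall and base thickness of 22 mm. The base is a full 424×444 slab on the floor; four walls sit on top of the base. The front and back walls (the −y and +y sides) span the full width; the two side walls fit between them.


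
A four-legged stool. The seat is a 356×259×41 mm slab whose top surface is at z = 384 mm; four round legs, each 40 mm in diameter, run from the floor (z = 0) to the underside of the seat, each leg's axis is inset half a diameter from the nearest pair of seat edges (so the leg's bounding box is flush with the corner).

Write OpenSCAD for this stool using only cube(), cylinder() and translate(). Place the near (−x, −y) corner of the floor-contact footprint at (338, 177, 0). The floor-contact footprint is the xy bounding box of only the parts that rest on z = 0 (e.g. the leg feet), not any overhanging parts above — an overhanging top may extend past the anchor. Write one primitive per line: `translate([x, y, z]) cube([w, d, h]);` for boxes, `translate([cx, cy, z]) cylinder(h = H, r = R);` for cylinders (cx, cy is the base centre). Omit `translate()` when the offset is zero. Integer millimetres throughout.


translate([338, 177, 343]) cube([356, 259, 41]);
translate([358, 197, 0]) cylinder(h = 343, r = 20);
translate([674, 197, 0]) cylinder(h = 343, r = 20);
translate([358, 416, 0]) cylinder(h = 343, r = 20);
translate([674, 416, 0]) cylinder(h = 343, r = 20);


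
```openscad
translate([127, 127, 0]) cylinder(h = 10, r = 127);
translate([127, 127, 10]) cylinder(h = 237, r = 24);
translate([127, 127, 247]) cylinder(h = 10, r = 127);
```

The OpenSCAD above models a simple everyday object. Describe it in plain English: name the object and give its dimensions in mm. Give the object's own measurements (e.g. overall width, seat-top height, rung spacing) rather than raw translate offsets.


A spool: two coaxial disc flanges of radius 127 mm and thickness 10 mm, joined by a core cylinder of radius 24 mm and height 237 mm. The lower flange rests on z = 0 and the three cylinders share a vertical axis.


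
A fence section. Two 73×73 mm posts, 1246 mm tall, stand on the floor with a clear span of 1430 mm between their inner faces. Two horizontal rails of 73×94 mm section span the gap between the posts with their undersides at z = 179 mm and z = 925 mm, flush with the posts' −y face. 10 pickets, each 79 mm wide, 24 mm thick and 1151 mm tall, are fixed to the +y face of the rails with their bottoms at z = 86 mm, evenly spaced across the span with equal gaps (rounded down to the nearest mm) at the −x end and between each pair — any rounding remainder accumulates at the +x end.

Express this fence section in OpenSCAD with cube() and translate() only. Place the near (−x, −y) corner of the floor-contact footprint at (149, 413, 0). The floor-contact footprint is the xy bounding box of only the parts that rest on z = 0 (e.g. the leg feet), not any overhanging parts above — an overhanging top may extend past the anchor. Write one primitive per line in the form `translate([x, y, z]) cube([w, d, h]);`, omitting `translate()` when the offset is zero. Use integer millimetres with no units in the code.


translate([149, 413, 0]) cube([73, 73, 1246]);
translate([1652, 413, 0]) cube([73, 73, 1246]);
translate([222, 413, 179]) cube([1430, 73, 94]);
translate([222, 413, 925]) cube([1430, 73, 94]);
translate([280, 486, 86]) cube([79, 24, 1151]);
translate([417, 486, 86]) cube([79, 24, 1151]);
translate([554, 486, 86]) cube([79, 24, 1151]);
translate([691, 486, 86]) cube([79, 24, 1151]);
translate([828, 486, 86]) cube([79, 24, 1151]);
translate([965, 486, 86]) cube([79, 24, 1151]);
translate([1102, 486, 86]) cube([79, 24, 1151]);
translate([1239, 486, 86]) cube([79, 24, 1151]);
translate([1376, 486, 86]) cube([79, 24, 1151]);
translate([1513, 486, 86]) cube([79, 24, 1151]);


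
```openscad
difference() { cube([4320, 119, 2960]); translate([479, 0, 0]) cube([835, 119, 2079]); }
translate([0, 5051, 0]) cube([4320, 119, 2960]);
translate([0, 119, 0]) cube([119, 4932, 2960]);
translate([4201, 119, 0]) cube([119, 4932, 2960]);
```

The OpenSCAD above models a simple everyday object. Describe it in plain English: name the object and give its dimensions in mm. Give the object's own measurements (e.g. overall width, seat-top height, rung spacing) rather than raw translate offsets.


A single room: four walls, each 2960 mm tall and 119 mm thick, enclosing an outside footprint 4320×5170 mm (x × y), no floor or roof. The front and back walls (−y and +y sides) run the full x-width; the side walls fit between their inner faces. A door opening 835 mm wide and 2079 mm tall is cut through the front wall from the floor up, its −x edge 479 mm from the wall's −x end.


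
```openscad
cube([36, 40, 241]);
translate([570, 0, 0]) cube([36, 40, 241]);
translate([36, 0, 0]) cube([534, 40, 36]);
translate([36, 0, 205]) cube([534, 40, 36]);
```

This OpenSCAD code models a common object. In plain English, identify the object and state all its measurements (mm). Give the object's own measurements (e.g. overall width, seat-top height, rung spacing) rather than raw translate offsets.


A rectangular picture frame lying in the x–z plane (depth along y). The opening is 534 mm wide (x) by 169 mm tall (z), surrounded by a border 36 mm wide on all four sides. The frame is 40 mm deep and is made of two full-height vertical stiles with two horizontal rails fitted between them.


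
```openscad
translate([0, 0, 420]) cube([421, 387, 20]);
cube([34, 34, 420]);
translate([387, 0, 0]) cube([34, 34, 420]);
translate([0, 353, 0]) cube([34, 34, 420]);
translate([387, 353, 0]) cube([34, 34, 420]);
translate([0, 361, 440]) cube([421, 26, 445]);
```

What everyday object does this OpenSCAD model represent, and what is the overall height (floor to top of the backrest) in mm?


A chair. The overall height is 885 mm.

A slab on four corner posts with a tall panel at the back — a chair. The seat slab sits at z = 420 with thickness 20, and the 445 mm backrest starts at the seat top, so the overall height is 420 + 20 + 445 = 885 mm.


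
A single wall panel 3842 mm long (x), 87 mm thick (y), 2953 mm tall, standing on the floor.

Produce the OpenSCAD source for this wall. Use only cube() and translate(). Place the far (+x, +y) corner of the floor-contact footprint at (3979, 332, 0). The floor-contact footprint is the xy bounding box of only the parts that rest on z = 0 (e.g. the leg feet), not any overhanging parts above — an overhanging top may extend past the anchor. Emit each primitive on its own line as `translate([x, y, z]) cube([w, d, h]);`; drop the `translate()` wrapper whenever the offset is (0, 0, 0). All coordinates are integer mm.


translate([137, 245, 0]) cube([3842, 87, 2953]);


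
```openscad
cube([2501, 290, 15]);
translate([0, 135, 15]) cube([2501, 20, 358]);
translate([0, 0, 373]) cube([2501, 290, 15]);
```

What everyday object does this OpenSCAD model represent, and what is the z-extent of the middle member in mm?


An I-beam. The web height is 358 mm.

Two wide flanges with a thin centred web — an I-beam. Overall 388 mm minus two 15 mm flanges gives a web of 388 − 2·15 = 358 mm.


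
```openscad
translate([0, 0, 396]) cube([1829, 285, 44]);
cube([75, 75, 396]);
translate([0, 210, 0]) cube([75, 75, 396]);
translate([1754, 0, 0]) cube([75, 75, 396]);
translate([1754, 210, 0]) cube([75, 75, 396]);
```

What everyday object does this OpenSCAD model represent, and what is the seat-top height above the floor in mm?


A bench. The seat-top height is 440 mm.

A long slab on four corner posts — a bench. The slab sits at z = 396 with thickness 44, so the top is 396 + 44 = 440 mm.


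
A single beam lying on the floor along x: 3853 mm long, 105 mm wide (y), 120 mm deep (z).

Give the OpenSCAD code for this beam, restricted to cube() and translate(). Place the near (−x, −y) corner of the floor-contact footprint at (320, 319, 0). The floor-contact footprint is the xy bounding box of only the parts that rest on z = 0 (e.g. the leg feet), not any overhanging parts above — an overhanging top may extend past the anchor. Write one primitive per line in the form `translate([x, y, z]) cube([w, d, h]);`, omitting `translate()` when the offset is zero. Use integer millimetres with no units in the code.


translate([320, 319, 0]) cube([3853, 105, 120]);


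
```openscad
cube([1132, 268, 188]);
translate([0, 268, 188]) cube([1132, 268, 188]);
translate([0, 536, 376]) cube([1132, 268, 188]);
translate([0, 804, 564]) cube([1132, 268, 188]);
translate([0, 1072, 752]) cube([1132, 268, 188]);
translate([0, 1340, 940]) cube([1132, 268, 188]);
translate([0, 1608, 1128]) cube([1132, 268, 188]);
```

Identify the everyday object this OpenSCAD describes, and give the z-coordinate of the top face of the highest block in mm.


A staircase. The total rise is 1316 mm.

7 identical blocks, each offset up and back from the previous — a staircase. Each step is 188 mm tall and there are 7 of them, so the total rise is 7 × 188 = 1316 mm.


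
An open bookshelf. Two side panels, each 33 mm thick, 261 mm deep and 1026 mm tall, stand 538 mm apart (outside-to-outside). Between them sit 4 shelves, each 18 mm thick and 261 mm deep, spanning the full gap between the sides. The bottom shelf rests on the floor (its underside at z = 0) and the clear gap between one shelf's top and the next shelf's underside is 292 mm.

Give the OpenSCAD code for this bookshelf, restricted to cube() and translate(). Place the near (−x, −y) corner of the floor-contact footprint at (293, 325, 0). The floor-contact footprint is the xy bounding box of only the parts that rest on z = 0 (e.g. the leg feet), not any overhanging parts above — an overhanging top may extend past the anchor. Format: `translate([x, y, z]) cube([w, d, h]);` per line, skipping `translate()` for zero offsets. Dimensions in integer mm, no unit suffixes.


translate([293, 325, 0]) cube([33, 261, 1026]);
translate([798, 325, 0]) cube([33, 261, 1026]);
translate([326, 325, 0]) cube([472, 261, 18]);
translate([326, 325, 310]) cube([472, 261, 18]);
translate([326, 325, 620]) cube([472, 261, 18]);
translate([326, 325, 930]) cube([472, 261, 18]);


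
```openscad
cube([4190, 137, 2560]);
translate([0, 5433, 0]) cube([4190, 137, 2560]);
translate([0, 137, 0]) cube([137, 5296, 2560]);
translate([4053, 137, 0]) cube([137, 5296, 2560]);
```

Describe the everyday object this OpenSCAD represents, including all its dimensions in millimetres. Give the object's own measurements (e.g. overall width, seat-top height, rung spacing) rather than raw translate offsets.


The wall frame of a small rectangular building: four walls, each 2560 mm tall and 137 mm thick, enclosing a footprint 4190 mm (x) by 5570 mm (y) outside-to-outside, with no floor or roof. The front and back walls (the −y and +y sides) span the full width; the two side walls fit between them.


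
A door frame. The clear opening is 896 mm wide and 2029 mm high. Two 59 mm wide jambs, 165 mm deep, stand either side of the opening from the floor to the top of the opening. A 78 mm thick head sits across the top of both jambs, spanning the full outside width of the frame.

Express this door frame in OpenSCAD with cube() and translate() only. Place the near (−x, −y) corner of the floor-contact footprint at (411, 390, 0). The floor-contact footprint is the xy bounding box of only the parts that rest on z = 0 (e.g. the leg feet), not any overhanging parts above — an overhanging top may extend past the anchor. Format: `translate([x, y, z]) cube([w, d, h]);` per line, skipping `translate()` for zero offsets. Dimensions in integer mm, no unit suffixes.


translate([411, 390, 0]) cube([59, 165, 2029]);
translate([1366, 390, 0]) cube([59, 165, 2029]);
translate([411, 390, 2029]) cube([1014, 165, 78]);


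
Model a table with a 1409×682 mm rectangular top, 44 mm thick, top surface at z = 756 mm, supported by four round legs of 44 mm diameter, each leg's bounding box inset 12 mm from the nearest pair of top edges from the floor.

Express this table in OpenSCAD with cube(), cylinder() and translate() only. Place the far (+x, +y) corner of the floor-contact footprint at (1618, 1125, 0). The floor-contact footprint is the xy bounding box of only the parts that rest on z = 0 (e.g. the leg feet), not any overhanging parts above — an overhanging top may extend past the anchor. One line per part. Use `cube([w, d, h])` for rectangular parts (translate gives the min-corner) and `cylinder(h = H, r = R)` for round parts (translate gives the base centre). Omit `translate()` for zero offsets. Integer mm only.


translate([221, 455, 712]) cube([1409, 682, 44]);
translate([255, 489, 0]) cylinder(h = 712, r = 22);
translate([1596, 489, 0]) cylinder(h = 712, r = 22);
translate([255, 1103, 0]) cylinder(h = 712, r = 22);
translate([1596, 1103, 0]) cylinder(h = 712, r = 22);


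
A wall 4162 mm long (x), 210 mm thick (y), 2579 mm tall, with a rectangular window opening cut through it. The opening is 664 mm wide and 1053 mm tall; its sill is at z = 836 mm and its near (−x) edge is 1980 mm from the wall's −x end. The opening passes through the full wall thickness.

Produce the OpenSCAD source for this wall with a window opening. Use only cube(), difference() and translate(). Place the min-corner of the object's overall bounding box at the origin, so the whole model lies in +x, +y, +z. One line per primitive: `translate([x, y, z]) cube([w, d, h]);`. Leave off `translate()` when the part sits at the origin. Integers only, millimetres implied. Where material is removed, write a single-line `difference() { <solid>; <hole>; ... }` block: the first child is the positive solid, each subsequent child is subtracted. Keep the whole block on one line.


difference() { cube([4162, 210, 2579]); translate([1980, 0, 836]) cube([664, 210, 1053]); }


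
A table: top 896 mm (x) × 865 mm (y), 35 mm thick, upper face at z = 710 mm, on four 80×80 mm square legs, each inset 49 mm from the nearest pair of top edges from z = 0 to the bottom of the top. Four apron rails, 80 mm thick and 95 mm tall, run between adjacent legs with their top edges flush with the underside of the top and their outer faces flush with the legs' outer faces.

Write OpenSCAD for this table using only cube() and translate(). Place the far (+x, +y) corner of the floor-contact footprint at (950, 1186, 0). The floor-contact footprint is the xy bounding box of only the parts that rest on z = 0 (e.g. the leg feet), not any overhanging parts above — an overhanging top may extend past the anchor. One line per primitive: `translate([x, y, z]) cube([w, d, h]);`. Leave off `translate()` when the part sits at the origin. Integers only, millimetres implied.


translate([103, 370, 675]) cube([896, 865, 35]);
translate([152, 419, 0]) cube([80, 80, 675]);
translate([870, 419, 0]) cube([80, 80, 675]);
translate([152, 1106, 0]) cube([80, 80, 675]);
translate([870, 1106, 0]) cube([80, 80, 675]);
translate([232, 419, 580]) cube([638, 80, 95]);
translate([232, 1106, 580]) cube([638, 80, 95]);
translate([152, 499, 580]) cube([80, 607, 95]);
translate([870, 499, 580]) cube([80, 607, 95]);


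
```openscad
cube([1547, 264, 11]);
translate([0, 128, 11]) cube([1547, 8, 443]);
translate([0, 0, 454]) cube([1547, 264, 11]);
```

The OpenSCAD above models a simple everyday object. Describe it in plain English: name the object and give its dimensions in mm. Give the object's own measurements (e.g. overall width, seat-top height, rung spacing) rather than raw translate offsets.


An I-beam lying along x, 1547 mm long. Overall section height 465 mm. Two flanges 264 mm wide (y) and 11 mm thick, one on the floor and one at the top; a web 8 mm thick runs between them, centred on the flange width.


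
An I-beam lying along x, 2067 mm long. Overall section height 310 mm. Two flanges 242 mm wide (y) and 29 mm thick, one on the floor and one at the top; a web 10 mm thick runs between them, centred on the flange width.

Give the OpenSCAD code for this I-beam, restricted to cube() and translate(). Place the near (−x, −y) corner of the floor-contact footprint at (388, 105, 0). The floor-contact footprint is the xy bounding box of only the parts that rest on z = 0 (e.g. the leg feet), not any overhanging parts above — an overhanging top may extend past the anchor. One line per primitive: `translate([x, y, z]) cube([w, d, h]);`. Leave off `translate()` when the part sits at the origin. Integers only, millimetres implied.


translate([388, 105, 0]) cube([2067, 242, 29]);
translate([388, 221, 29]) cube([2067, 10, 252]);
translate([388, 105, 281]) cube([2067, 242, 29]);


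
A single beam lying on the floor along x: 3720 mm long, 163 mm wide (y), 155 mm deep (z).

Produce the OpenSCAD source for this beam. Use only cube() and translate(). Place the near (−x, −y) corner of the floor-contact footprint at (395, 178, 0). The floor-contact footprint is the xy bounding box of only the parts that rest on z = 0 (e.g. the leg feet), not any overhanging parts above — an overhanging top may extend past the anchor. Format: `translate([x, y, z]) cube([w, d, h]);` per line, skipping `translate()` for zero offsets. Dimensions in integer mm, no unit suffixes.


translate([395, 178, 0]) cube([3720, 163, 155]);


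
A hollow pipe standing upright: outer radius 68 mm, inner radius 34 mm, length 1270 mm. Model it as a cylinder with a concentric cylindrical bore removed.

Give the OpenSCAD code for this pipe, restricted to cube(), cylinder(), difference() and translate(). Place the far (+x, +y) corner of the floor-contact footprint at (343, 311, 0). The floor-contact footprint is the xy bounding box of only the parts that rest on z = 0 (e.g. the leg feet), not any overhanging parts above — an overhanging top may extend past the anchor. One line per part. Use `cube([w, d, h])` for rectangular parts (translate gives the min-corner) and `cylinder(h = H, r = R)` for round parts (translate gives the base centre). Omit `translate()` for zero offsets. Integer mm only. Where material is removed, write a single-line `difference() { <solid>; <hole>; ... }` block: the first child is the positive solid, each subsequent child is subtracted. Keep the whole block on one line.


difference() { translate([275, 243, 0]) cylinder(h = 1270, r = 68); translate([275, 243, 0]) cylinder(h = 1270, r = 34); }


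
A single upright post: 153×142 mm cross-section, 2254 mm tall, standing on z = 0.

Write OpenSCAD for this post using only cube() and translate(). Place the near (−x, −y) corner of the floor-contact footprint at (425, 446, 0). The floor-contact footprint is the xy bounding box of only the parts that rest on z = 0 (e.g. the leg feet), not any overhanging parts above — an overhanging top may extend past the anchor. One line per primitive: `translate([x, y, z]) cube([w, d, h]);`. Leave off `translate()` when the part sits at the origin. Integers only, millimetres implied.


translate([425, 446, 0]) cube([153, 142, 2254]);


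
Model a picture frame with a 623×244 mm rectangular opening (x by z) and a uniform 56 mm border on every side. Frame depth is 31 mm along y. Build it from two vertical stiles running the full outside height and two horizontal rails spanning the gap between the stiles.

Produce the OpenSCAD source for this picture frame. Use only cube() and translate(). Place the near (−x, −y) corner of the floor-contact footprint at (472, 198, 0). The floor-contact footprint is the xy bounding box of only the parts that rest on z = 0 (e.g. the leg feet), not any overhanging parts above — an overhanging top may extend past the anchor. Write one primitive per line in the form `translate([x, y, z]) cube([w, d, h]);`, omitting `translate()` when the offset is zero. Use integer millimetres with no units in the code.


translate([472, 198, 0]) cube([56, 31, 356]);
translate([1151, 198, 0]) cube([56, 31, 356]);
translate([528, 198, 0]) cube([623, 31, 56]);
translate([528, 198, 300]) cube([623, 31, 56]);


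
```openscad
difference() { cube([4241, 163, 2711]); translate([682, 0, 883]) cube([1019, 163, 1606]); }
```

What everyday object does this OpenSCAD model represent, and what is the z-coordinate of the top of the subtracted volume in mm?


A wall with a window opening. The window head height is 2489 mm.

A wall with a rectangular opening subtracted — a window. Sill at z = 883, opening 1606 mm tall, so the head is at 883 + 1606 = 2489 mm.


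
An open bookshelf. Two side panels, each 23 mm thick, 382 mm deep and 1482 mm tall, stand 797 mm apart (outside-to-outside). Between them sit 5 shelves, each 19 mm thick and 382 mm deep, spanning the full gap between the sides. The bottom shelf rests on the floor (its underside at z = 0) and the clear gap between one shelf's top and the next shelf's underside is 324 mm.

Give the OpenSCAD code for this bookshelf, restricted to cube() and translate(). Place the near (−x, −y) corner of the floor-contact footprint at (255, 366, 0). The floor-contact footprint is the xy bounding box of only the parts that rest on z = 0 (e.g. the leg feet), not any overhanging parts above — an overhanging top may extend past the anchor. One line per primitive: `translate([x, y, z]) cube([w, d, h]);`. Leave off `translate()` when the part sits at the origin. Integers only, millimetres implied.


translate([255, 366, 0]) cube([23, 382, 1482]);
translate([1029, 366, 0]) cube([23, 382, 1482]);
translate([278, 366, 0]) cube([751, 382, 19]);
translate([278, 366, 343]) cube([751, 382, 19]);
translate([278, 366, 686]) cube([751, 382, 19]);
translate([278, 366, 1029]) cube([751, 382, 19]);
translate([278, 366, 1372]) cube([751, 382, 19]);


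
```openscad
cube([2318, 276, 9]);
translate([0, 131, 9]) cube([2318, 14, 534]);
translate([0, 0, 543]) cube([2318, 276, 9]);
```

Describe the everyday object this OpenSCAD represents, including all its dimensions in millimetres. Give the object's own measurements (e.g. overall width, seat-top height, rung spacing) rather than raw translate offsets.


An I-beam lying along x, 2318 mm long. Overall section height 552 mm. Two flanges 276 mm wide (y) and 9 mm thick, one on the floor and one at the top; a web 14 mm thick runs between them, centred on the flange width.


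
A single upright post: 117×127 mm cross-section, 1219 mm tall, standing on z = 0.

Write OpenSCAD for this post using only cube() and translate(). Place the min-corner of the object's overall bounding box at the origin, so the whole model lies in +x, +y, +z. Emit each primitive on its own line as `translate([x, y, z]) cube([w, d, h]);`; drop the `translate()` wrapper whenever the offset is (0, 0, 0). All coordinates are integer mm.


cube([117, 127, 1219]);


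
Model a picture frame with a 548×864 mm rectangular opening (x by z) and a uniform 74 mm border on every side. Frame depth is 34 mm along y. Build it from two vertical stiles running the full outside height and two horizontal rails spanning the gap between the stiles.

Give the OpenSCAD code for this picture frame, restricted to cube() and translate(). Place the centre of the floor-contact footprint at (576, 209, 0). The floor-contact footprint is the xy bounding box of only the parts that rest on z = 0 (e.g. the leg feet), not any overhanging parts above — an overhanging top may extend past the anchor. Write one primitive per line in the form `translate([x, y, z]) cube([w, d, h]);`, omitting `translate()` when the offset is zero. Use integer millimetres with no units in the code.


translate([228, 192, 0]) cube([74, 34, 1012]);
translate([850, 192, 0]) cube([74, 34, 1012]);
translate([302, 192, 0]) cube([548, 34, 74]);
translate([302, 192, 938]) cube([548, 34, 74]);


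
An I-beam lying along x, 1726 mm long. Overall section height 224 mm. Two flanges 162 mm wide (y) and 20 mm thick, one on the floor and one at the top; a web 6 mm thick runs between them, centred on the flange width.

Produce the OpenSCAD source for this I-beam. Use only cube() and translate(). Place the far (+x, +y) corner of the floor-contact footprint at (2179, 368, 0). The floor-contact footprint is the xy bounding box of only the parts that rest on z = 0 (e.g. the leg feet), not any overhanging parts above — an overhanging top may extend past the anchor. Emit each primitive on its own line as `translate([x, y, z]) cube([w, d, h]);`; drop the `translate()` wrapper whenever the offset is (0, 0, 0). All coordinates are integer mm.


translate([453, 206, 0]) cube([1726, 162, 20]);
translate([453, 284, 20]) cube([1726, 6, 184]);
translate([453, 206, 204]) cube([1726, 162, 20]);


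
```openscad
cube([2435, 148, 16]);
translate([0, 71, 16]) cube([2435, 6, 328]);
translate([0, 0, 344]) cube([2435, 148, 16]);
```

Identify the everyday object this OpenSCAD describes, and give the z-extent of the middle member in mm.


An I-beam. The web height is 328 mm.

Two wide flanges with a thin centred web — an I-beam. Overall 360 mm minus two 16 mm flanges gives a web of 360 − 2·16 = 328 mm.


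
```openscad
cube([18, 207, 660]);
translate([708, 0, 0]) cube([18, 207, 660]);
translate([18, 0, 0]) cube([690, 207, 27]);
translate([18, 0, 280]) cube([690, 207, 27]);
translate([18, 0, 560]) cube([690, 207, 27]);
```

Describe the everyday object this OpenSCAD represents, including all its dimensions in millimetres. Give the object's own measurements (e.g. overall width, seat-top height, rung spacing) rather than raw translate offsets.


An open bookshelf. Two side panels, each 18 mm thick, 207 mm deep and 660 mm tall, stand 726 mm apart (outside-to-outside). Between them sit 3 shelves, each 27 mm thick and 207 mm deep, spanning the full gap between the sides. The bottom shelf rests on the floor (its underside at z = 0) and the clear gap between one shelf's top and the next shelf's underside is 253 mm.


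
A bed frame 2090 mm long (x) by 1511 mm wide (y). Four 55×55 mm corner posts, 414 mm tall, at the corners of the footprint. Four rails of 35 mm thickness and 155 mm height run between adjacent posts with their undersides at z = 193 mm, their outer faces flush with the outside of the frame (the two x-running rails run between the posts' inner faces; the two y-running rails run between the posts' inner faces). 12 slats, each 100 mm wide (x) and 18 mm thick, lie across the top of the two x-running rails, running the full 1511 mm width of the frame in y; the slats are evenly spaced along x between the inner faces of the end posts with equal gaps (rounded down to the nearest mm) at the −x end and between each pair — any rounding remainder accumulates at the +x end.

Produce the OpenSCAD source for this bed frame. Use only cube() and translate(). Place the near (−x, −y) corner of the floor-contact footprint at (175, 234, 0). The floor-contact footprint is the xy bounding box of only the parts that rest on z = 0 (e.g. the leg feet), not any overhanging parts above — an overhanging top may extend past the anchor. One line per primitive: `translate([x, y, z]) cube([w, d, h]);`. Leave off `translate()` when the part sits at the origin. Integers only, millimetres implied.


translate([175, 234, 0]) cube([55, 55, 414]);
translate([175, 1690, 0]) cube([55, 55, 414]);
translate([2210, 234, 0]) cube([55, 55, 414]);
translate([2210, 1690, 0]) cube([55, 55, 414]);
translate([230, 234, 193]) cube([1980, 35, 155]);
translate([230, 1710, 193]) cube([1980, 35, 155]);
translate([175, 289, 193]) cube([35, 1401, 155]);
translate([2230, 289, 193]) cube([35, 1401, 155]);
translate([290, 234, 348]) cube([100, 1511, 18]);
translate([450, 234, 348]) cube([100, 1511, 18]);
translate([610, 234, 348]) cube([100, 1511, 18]);
translate([770, 234, 348]) cube([100, 1511, 18]);
translate([930, 234, 348]) cube([100, 1511, 18]);
translate([1090, 234, 348]) cube([100, 1511, 18]);
translate([1250, 234, 348]) cube([100, 1511, 18]);
translate([1410, 234, 348]) cube([100, 1511, 18]);
translate([1570, 234, 348]) cube([100, 1511, 18]);
translate([1730, 234, 348]) cube([100, 1511, 18]);
translate([1890, 234, 348]) cube([100, 1511, 18]);
translate([2050, 234, 348]) cube([100, 1511, 18]);


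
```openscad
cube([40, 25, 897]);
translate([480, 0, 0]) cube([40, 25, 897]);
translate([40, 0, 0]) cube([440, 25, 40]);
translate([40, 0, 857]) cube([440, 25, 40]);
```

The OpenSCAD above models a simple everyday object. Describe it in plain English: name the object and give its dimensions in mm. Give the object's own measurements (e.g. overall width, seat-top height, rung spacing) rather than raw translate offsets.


A rectangular picture frame lying in the x–z plane (depth along y). The opening is 440 mm wide (x) by 817 mm tall (z), surrounded by a border 40 mm wide on all four sides. The frame is 25 mm deep and is made of two full-height vertical stiles with two horizontal rails fitted between them.


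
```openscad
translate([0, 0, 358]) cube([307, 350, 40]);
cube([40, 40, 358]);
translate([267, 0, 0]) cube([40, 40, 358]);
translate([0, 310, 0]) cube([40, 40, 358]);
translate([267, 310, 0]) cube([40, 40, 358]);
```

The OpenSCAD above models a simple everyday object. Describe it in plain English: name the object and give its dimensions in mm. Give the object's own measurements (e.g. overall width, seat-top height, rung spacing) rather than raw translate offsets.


A simple wooden stool: a rectangular seat 307 mm (x) by 350 mm (y), 40 mm thick, top face at z = 398 mm, on four square legs, each 40×40 mm in cross-section. The legs rest on z = 0, each flush with a corner of the seat.


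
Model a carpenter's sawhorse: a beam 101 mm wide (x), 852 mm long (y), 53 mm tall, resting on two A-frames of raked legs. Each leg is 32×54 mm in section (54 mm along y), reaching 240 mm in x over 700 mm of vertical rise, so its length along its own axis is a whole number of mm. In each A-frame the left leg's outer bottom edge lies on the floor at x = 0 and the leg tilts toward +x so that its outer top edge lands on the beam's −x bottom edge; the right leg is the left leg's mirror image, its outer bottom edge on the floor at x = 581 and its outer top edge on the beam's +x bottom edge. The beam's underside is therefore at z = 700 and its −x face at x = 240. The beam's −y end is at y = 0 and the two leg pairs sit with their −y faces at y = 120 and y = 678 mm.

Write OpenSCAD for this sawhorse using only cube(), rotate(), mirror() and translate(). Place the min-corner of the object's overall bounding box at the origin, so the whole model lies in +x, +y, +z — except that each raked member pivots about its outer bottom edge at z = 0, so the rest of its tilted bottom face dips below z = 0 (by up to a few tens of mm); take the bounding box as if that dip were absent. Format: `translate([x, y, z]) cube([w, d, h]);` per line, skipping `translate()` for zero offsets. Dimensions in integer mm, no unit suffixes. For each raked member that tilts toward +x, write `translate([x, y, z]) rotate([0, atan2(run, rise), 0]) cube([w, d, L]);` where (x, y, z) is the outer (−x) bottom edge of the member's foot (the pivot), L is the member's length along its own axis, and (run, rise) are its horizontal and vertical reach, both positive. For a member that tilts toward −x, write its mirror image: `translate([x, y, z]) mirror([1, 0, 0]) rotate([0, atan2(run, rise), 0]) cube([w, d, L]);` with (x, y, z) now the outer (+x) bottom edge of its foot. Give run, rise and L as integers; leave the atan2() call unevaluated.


// leg length = √(240² + 700²) = 740
// right-leg outer foot x = 2·240 + 101 = 581
// beam min-corner = (240, 0, 700)
translate([240, 0, 700]) cube([101, 852, 53]);
translate([0, 120, 0]) rotate([0, atan2(240, 700), 0]) cube([32, 54, 740]);
translate([581, 120, 0]) mirror([1, 0, 0]) rotate([0, atan2(240, 700), 0]) cube([32, 54, 740]);
translate([0, 678, 0]) rotate([0, atan2(240, 700), 0]) cube([32, 54, 740]);
translate([581, 678, 0]) mirror([1, 0, 0]) rotate([0, atan2(240, 700), 0]) cube([32, 54, 740]);


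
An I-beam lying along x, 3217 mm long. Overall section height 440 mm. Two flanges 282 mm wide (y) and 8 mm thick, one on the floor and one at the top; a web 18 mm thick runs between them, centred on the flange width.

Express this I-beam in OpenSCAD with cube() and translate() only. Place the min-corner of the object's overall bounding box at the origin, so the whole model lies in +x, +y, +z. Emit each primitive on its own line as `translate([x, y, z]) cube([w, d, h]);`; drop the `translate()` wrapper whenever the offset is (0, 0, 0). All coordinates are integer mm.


cube([3217, 282, 8]);
translate([0, 132, 8]) cube([3217, 18, 424]);
translate([0, 0, 432]) cube([3217, 282, 8]);


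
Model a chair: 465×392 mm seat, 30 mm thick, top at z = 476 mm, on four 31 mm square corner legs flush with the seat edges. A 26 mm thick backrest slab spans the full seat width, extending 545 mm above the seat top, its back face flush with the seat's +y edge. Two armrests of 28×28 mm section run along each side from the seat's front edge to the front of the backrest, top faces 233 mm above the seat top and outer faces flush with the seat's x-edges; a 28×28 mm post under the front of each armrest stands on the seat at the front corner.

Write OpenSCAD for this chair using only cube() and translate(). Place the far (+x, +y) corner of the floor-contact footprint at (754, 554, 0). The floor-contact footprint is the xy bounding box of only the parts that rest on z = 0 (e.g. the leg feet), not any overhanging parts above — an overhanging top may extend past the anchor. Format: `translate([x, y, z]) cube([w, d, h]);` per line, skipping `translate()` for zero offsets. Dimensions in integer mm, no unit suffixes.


translate([289, 162, 446]) cube([465, 392, 30]);
translate([289, 162, 0]) cube([31, 31, 446]);
translate([723, 162, 0]) cube([31, 31, 446]);
translate([289, 523, 0]) cube([31, 31, 446]);
translate([723, 523, 0]) cube([31, 31, 446]);
translate([289, 528, 476]) cube([465, 26, 545]);
translate([289, 162, 681]) cube([28, 366, 28]);
translate([726, 162, 681]) cube([28, 366, 28]);
translate([289, 162, 476]) cube([28, 28, 205]);
translate([726, 162, 476]) cube([28, 28, 205]);


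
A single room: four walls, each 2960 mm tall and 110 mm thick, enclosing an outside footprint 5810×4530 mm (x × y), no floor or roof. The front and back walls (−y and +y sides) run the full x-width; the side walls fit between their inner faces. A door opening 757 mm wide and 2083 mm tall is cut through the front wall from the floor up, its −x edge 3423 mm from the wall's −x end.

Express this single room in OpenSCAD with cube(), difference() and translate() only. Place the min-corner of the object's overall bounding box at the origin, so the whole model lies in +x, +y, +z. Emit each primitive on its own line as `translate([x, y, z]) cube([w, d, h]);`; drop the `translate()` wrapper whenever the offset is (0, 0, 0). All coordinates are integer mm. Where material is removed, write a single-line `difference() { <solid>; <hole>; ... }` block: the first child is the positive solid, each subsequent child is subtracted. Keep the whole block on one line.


difference() { cube([5810, 110, 2960]); translate([3423, 0, 0]) cube([757, 110, 2083]); }
translate([0, 4420, 0]) cube([5810, 110, 2960]);
translate([0, 110, 0]) cube([110, 4310, 2960]);
translate([5700, 110, 0]) cube([110, 4310, 2960]);


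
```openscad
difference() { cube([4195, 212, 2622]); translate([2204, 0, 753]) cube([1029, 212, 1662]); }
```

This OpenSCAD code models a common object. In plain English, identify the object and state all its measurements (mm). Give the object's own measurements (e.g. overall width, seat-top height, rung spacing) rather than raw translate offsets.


A wall 4195 mm long (x), 212 mm thick (y), 2622 mm tall, with a rectangular window opening cut through it. The opening is 1029 mm wide and 1662 mm tall; its sill is at z = 753 mm and its near (−x) edge is 2204 mm from the wall's −x end. The opening passes through the full wall thickness.


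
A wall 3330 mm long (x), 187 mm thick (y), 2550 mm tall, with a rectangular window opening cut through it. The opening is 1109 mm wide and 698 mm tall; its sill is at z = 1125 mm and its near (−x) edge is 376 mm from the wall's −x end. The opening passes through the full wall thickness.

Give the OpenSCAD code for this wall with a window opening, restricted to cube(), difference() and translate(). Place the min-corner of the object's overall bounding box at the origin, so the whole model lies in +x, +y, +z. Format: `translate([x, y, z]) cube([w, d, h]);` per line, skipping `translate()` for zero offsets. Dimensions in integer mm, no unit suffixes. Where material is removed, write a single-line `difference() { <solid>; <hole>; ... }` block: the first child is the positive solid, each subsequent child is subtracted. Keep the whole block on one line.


difference() { cube([3330, 187, 2550]); translate([376, 0, 1125]) cube([1109, 187, 698]); }
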